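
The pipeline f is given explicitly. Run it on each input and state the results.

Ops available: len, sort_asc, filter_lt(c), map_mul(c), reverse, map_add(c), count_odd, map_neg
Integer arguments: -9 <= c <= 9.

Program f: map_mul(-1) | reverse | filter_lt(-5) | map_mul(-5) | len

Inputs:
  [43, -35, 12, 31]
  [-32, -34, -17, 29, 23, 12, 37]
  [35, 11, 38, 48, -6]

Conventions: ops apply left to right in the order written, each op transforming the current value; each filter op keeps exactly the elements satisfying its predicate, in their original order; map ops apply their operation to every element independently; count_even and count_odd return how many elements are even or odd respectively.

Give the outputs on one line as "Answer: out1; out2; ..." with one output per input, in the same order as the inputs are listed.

3; 4; 4

Execution, op by op:
  [43, -35, 12, 31] -> [-43, 35, -12, -31] -> [-31, -12, 35, -43] -> [-31, -12, -43] -> [155, 60, 215] -> 3
  [-32, -34, -17, 29, 23, 12, 37] -> [32, 34, 17, -29, -23, -12, -37] -> [-37, -12, -23, -29, 17, 34, 32] -> [-37, -12, -23, -29] -> [185, 60, 115, 145] -> 4
  [35, 11, 38, 48, -6] -> [-35, -11, -38, -48, 6] -> [6, -48, -38, -11, -35] -> [-48, -38, -11, -35] -> [240, 190, 55, 175] -> 4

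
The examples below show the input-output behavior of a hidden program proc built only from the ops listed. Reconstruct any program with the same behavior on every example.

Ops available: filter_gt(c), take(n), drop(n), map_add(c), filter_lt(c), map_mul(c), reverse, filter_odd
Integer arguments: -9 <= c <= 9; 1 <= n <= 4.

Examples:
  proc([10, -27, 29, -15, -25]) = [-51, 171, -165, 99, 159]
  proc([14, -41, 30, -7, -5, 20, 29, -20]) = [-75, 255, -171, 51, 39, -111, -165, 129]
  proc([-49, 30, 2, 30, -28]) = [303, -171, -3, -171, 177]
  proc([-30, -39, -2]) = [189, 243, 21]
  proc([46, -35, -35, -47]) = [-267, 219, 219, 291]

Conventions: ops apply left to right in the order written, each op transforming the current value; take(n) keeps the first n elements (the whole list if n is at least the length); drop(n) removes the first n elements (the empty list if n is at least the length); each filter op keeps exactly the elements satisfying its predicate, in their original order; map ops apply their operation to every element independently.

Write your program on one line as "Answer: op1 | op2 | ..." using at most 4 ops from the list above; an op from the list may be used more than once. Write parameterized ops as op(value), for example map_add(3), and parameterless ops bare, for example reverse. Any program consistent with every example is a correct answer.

map_mul(-6) | reverse | map_add(9) | reverse

Check, running the answer program on each example:
  [10, -27, 29, -15, -25] -> [-60, 162, -174, 90, 150] -> [150, 90, -174, 162, -60] -> [159, 99, -165, 171, -51] -> [-51, 171, -165, 99, 159]
  [14, -41, 30, -7, -5, 20, 29, -20] -> [-84, 246, -180, 42, 30, -120, -174, 120] -> [120, -174, -120, 30, 42, -180, 246, -84] -> [129, -165, -111, 39, 51, -171, 255, -75] -> [-75, 255, -171, 51, 39, -111, -165, 129]
  [-49, 30, 2, 30, -28] -> [294, -180, -12, -180, 168] -> [168, -180, -12, -180, 294] -> [177, -171, -3, -171, 303] -> [303, -171, -3, -171, 177]
  [-30, -39, -2] -> [180, 234, 12] -> [12, 234, 180] -> [21, 243, 189] -> [189, 243, 21]
  [46, -35, -35, -47] -> [-276, 210, 210, 282] -> [282, 210, 210, -276] -> [291, 219, 219, -267] -> [-267, 219, 219, 291]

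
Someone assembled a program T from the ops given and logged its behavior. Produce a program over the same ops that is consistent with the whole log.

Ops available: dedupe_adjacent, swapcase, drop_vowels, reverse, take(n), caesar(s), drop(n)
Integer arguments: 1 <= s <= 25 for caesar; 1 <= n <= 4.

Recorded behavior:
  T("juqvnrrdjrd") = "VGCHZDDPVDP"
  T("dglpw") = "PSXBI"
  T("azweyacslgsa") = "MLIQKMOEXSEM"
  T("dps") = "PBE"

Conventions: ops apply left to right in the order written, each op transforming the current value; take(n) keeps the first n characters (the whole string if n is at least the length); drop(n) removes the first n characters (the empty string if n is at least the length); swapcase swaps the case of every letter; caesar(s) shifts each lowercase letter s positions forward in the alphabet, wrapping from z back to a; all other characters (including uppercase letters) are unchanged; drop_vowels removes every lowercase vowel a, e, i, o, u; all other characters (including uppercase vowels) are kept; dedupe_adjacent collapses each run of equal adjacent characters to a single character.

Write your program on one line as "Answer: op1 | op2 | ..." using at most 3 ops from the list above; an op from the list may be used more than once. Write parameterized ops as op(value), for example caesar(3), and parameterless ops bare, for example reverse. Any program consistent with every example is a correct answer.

caesar(12) | swapcase

Check, running the answer program on each example:
  "juqvnrrdjrd" -> "vgchzddpvdp" -> "VGCHZDDPVDP"
  "dglpw" -> "psxbi" -> "PSXBI"
  "azweyacslgsa" -> "mliqkmoexsem" -> "MLIQKMOEXSEM"
  "dps" -> "pbe" -> "PBE"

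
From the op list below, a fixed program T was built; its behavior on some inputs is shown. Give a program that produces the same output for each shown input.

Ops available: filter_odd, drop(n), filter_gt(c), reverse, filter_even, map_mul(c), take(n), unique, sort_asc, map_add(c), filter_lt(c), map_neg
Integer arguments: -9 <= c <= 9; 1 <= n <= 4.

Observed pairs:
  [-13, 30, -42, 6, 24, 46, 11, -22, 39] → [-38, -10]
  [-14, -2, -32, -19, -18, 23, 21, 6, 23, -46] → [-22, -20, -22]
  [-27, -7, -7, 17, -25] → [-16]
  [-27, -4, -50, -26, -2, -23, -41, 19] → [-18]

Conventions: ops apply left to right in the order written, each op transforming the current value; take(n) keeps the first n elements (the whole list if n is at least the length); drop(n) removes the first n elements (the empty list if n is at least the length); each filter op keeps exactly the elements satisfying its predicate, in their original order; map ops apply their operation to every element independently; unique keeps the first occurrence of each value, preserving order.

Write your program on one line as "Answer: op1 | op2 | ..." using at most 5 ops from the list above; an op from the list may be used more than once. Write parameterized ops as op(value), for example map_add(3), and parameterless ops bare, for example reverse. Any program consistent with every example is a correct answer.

map_neg | reverse | filter_lt(-5) | map_add(1) | filter_even

Check, running the answer program on each example:
  [-13, 30, -42, 6, 24, 46, 11, -22, 39] -> [13, -30, 42, -6, -24, -46, -11, 22, -39] -> [-39, 22, -11, -46, -24, -6, 42, -30, 13] -> [-39, -11, -46, -24, -6, -30] -> [-38, -10, -45, -23, -5, -29] -> [-38, -10]
  [-14, -2, -32, -19, -18, 23, 21, 6, 23, -46] -> [14, 2, 32, 19, 18, -23, -21, -6, -23, 46] -> [46, -23, -6, -21, -23, 18, 19, 32, 2, 14] -> [-23, -6, -21, -23] -> [-22, -5, -20, -22] -> [-22, -20, -22]
  [-27, -7, -7, 17, -25] -> [27, 7, 7, -17, 25] -> [25, -17, 7, 7, 27] -> [-17] -> [-16] -> [-16]
  [-27, -4, -50, -26, -2, -23, -41, 19] -> [27, 4, 50, 26, 2, 23, 41, -19] -> [-19, 41, 23, 2, 26, 50, 4, 27] -> [-19] -> [-18] -> [-18]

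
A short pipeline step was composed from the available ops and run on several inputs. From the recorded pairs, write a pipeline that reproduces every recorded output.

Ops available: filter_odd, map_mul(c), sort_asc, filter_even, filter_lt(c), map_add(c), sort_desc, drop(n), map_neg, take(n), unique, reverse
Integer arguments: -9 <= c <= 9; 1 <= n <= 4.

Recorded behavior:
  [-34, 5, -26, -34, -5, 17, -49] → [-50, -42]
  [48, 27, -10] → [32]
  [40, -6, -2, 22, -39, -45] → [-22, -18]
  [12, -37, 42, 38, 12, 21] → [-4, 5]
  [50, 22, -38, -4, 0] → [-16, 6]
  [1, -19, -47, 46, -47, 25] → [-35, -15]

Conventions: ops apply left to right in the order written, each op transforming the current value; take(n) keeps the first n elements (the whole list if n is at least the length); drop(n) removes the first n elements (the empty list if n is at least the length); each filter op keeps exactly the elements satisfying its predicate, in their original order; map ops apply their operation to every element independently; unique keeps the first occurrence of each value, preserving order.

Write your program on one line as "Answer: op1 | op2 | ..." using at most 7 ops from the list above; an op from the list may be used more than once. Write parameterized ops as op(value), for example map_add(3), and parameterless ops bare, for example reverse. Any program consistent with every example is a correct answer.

sort_asc | map_add(-5) | map_add(-5) | map_add(-6) | take(4) | drop(2)

Check, running the answer program on each example:
  [-34, 5, -26, -34, -5, 17, -49] -> [-49, -34, -34, -26, -5, 5, 17] -> [-54, -39, -39, -31, -10, 0, 12] -> [-59, -44, -44, -36, -15, -5, 7] -> [-65, -50, -50, -42, -21, -11, 1] -> [-65, -50, -50, -42] -> [-50, -42]
  [48, 27, -10] -> [-10, 27, 48] -> [-15, 22, 43] -> [-20, 17, 38] -> [-26, 11, 32] -> [-26, 11, 32] -> [32]
  [40, -6, -2, 22, -39, -45] -> [-45, -39, -6, -2, 22, 40] -> [-50, -44, -11, -7, 17, 35] -> [-55, -49, -16, -12, 12, 30] -> [-61, -55, -22, -18, 6, 24] -> [-61, -55, -22, -18] -> [-22, -18]
  [12, -37, 42, 38, 12, 21] -> [-37, 12, 12, 21, 38, 42] -> [-42, 7, 7, 16, 33, 37] -> [-47, 2, 2, 11, 28, 32] -> [-53, -4, -4, 5, 22, 26] -> [-53, -4, -4, 5] -> [-4, 5]
  [50, 22, -38, -4, 0] -> [-38, -4, 0, 22, 50] -> [-43, -9, -5, 17, 45] -> [-48, -14, -10, 12, 40] -> [-54, -20, -16, 6, 34] -> [-54, -20, -16, 6] -> [-16, 6]
  [1, -19, -47, 46, -47, 25] -> [-47, -47, -19, 1, 25, 46] -> [-52, -52, -24, -4, 20, 41] -> [-57, -57, -29, -9, 15, 36] -> [-63, -63, -35, -15, 9, 30] -> [-63, -63, -35, -15] -> [-35, -15]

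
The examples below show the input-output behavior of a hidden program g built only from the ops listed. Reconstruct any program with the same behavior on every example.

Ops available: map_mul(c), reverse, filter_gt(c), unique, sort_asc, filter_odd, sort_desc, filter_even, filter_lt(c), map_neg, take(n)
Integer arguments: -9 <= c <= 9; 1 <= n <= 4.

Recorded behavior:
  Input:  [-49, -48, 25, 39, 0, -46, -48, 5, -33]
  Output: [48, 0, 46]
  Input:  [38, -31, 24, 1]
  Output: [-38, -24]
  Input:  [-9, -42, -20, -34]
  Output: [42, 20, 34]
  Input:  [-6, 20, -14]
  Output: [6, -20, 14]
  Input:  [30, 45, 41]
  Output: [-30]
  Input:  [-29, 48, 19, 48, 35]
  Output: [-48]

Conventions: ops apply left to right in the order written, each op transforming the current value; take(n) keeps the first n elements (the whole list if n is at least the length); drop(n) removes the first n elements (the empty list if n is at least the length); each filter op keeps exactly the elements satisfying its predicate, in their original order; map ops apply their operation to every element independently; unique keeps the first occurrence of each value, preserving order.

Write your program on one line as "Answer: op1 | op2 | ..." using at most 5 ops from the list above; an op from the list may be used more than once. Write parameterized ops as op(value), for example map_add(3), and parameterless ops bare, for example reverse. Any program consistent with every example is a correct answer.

filter_even | unique | reverse | map_mul(-1) | reverse

Check, running the answer program on each example:
  [-49, -48, 25, 39, 0, -46, -48, 5, -33] -> [-48, 0, -46, -48] -> [-48, 0, -46] -> [-46, 0, -48] -> [46, 0, 48] -> [48, 0, 46]
  [38, -31, 24, 1] -> [38, 24] -> [38, 24] -> [24, 38] -> [-24, -38] -> [-38, -24]
  [-9, -42, -20, -34] -> [-42, -20, -34] -> [-42, -20, -34] -> [-34, -20, -42] -> [34, 20, 42] -> [42, 20, 34]
  [-6, 20, -14] -> [-6, 20, -14] -> [-6, 20, -14] -> [-14, 20, -6] -> [14, -20, 6] -> [6, -20, 14]
  [30, 45, 41] -> [30] -> [30] -> [30] -> [-30] -> [-30]
  [-29, 48, 19, 48, 35] -> [48, 48] -> [48] -> [48] -> [-48] -> [-48]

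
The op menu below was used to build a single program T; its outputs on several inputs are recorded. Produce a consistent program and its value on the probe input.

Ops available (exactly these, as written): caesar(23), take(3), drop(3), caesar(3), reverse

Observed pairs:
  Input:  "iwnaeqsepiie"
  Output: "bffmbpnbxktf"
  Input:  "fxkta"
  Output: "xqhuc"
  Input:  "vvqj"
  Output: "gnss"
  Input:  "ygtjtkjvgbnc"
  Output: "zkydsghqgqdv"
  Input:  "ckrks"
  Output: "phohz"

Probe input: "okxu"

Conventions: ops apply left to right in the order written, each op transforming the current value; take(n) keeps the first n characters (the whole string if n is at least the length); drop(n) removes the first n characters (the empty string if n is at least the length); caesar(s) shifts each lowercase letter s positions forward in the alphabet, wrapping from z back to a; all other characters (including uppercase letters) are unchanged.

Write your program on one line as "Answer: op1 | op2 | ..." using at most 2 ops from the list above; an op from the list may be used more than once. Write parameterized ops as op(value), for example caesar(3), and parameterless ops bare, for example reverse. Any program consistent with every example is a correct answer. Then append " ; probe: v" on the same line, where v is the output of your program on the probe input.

caesar(23) | reverse ; probe: "ruhl"

Check, running the answer program on each example:
  "iwnaeqsepiie" -> "ftkxbnpbmffb" -> "bffmbpnbxktf"
  "fxkta" -> "cuhqx" -> "xqhuc"
  "vvqj" -> "ssng" -> "gnss"
  "ygtjtkjvgbnc" -> "vdqgqhgsdykz" -> "zkydsghqgqdv"
  "ckrks" -> "zhohp" -> "phohz"
  probe: "okxu" -> "lhur" -> "ruhl"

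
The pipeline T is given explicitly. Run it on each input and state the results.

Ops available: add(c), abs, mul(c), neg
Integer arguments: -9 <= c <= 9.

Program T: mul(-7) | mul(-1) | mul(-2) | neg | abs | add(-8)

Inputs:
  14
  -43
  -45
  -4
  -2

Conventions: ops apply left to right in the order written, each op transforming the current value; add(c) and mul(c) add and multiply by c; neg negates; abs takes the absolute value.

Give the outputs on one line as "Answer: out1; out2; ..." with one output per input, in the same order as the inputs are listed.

Execution, op by op:
  14 -> -98 -> 98 -> -196 -> 196 -> 196 -> 188
  -43 -> 301 -> -301 -> 602 -> -602 -> 602 -> 594
  -45 -> 315 -> -315 -> 630 -> -630 -> 630 -> 622
  -4 -> 28 -> -28 -> 56 -> -56 -> 56 -> 48
  -2 -> 14 -> -14 -> 28 -> -28 -> 28 -> 20

188; 594; 622; 48; 20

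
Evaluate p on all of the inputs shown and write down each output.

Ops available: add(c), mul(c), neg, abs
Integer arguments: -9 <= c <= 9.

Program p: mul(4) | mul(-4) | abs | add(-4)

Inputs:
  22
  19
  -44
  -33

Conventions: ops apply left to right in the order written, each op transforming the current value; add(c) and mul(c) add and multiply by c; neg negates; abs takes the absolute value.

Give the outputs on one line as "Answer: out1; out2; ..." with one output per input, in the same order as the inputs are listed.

348; 300; 700; 524

Execution, op by op:
  22 -> 88 -> -352 -> 352 -> 348
  19 -> 76 -> -304 -> 304 -> 300
  -44 -> -176 -> 704 -> 704 -> 700
  -33 -> -132 -> 528 -> 528 -> 524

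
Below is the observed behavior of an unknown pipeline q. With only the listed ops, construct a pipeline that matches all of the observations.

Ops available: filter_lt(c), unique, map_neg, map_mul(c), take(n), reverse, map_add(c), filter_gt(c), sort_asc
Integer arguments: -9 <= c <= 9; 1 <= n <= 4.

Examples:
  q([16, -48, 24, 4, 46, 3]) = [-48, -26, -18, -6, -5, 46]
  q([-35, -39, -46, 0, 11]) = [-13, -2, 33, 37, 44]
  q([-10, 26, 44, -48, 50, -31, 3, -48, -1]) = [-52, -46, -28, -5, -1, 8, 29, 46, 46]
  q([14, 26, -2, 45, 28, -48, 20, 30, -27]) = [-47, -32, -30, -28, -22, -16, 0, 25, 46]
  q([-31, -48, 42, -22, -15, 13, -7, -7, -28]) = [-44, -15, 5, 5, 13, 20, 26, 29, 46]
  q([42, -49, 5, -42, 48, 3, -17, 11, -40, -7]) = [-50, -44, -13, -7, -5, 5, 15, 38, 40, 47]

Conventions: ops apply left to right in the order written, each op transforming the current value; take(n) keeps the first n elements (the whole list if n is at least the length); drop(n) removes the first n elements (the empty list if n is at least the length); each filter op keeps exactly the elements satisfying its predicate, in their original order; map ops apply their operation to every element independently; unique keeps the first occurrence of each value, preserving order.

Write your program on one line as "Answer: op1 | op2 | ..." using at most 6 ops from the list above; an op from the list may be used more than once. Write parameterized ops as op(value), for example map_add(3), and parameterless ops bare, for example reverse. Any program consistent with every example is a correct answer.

map_neg | map_add(1) | sort_asc | reverse | map_add(-3) | sort_asc

Check, running the answer program on each example:
  [16, -48, 24, 4, 46, 3] -> [-16, 48, -24, -4, -46, -3] -> [-15, 49, -23, -3, -45, -2] -> [-45, -23, -15, -3, -2, 49] -> [49, -2, -3, -15, -23, -45] -> [46, -5, -6, -18, -26, -48] -> [-48, -26, -18, -6, -5, 46]
  [-35, -39, -46, 0, 11] -> [35, 39, 46, 0, -11] -> [36, 40, 47, 1, -10] -> [-10, 1, 36, 40, 47] -> [47, 40, 36, 1, -10] -> [44, 37, 33, -2, -13] -> [-13, -2, 33, 37, 44]
  [-10, 26, 44, -48, 50, -31, 3, -48, -1] -> [10, -26, -44, 48, -50, 31, -3, 48, 1] -> [11, -25, -43, 49, -49, 32, -2, 49, 2] -> [-49, -43, -25, -2, 2, 11, 32, 49, 49] -> [49, 49, 32, 11, 2, -2, -25, -43, -49] -> [46, 46, 29, 8, -1, -5, -28, -46, -52] -> [-52, -46, -28, -5, -1, 8, 29, 46, 46]
  [14, 26, -2, 45, 28, -48, 20, 30, -27] -> [-14, -26, 2, -45, -28, 48, -20, -30, 27] -> [-13, -25, 3, -44, -27, 49, -19, -29, 28] -> [-44, -29, -27, -25, -19, -13, 3, 28, 49] -> [49, 28, 3, -13, -19, -25, -27, -29, -44] -> [46, 25, 0, -16, -22, -28, -30, -32, -47] -> [-47, -32, -30, -28, -22, -16, 0, 25, 46]
  [-31, -48, 42, -22, -15, 13, -7, -7, -28] -> [31, 48, -42, 22, 15, -13, 7, 7, 28] -> [32, 49, -41, 23, 16, -12, 8, 8, 29] -> [-41, -12, 8, 8, 16, 23, 29, 32, 49] -> [49, 32, 29, 23, 16, 8, 8, -12, -41] -> [46, 29, 26, 20, 13, 5, 5, -15, -44] -> [-44, -15, 5, 5, 13, 20, 26, 29, 46]
  [42, -49, 5, -42, 48, 3, -17, 11, -40, -7] -> [-42, 49, -5, 42, -48, -3, 17, -11, 40, 7] -> [-41, 50, -4, 43, -47, -2, 18, -10, 41, 8] -> [-47, -41, -10, -4, -2, 8, 18, 41, 43, 50] -> [50, 43, 41, 18, 8, -2, -4, -10, -41, -47] -> [47, 40, 38, 15, 5, -5, -7, -13, -44, -50] -> [-50, -44, -13, -7, -5, 5, 15, 38, 40, 47]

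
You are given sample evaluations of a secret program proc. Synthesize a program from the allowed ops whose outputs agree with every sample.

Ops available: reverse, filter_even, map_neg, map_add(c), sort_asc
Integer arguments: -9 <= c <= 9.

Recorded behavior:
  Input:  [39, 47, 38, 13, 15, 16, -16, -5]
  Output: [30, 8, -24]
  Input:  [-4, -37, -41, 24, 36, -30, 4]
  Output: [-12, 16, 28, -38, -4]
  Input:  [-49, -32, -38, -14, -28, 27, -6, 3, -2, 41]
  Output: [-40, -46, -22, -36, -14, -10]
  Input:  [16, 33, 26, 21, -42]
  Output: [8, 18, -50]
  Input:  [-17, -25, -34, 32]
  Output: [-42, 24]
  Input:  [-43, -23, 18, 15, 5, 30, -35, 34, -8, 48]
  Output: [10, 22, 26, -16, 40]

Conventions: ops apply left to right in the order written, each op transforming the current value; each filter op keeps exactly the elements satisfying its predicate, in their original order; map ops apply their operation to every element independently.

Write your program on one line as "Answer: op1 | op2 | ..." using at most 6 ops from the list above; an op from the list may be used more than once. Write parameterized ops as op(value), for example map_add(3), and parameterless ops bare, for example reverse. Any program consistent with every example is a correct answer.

map_add(-9) | map_add(1) | reverse | filter_even | reverse

Check, running the answer program on each example:
  [39, 47, 38, 13, 15, 16, -16, -5] -> [30, 38, 29, 4, 6, 7, -25, -14] -> [31, 39, 30, 5, 7, 8, -24, -13] -> [-13, -24, 8, 7, 5, 30, 39, 31] -> [-24, 8, 30] -> [30, 8, -24]
  [-4, -37, -41, 24, 36, -30, 4] -> [-13, -46, -50, 15, 27, -39, -5] -> [-12, -45, -49, 16, 28, -38, -4] -> [-4, -38, 28, 16, -49, -45, -12] -> [-4, -38, 28, 16, -12] -> [-12, 16, 28, -38, -4]
  [-49, -32, -38, -14, -28, 27, -6, 3, -2, 41] -> [-58, -41, -47, -23, -37, 18, -15, -6, -11, 32] -> [-57, -40, -46, -22, -36, 19, -14, -5, -10, 33] -> [33, -10, -5, -14, 19, -36, -22, -46, -40, -57] -> [-10, -14, -36, -22, -46, -40] -> [-40, -46, -22, -36, -14, -10]
  [16, 33, 26, 21, -42] -> [7, 24, 17, 12, -51] -> [8, 25, 18, 13, -50] -> [-50, 13, 18, 25, 8] -> [-50, 18, 8] -> [8, 18, -50]
  [-17, -25, -34, 32] -> [-26, -34, -43, 23] -> [-25, -33, -42, 24] -> [24, -42, -33, -25] -> [24, -42] -> [-42, 24]
  [-43, -23, 18, 15, 5, 30, -35, 34, -8, 48] -> [-52, -32, 9, 6, -4, 21, -44, 25, -17, 39] -> [-51, -31, 10, 7, -3, 22, -43, 26, -16, 40] -> [40, -16, 26, -43, 22, -3, 7, 10, -31, -51] -> [40, -16, 26, 22, 10] -> [10, 22, 26, -16, 40]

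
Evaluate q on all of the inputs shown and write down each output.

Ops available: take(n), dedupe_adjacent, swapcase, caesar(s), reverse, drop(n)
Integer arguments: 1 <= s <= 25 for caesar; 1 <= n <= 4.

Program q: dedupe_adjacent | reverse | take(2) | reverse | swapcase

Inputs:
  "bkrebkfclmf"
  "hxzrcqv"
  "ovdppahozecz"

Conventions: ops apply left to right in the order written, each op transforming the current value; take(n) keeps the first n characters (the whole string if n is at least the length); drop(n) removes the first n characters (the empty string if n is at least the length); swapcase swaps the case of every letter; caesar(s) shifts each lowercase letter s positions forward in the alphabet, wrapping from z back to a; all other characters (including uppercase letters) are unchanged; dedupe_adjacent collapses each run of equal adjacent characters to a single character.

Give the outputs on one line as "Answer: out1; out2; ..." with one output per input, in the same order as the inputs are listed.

"MF"; "QV"; "CZ"

Execution, op by op:
  "bkrebkfclmf" -> "bkrebkfclmf" -> "fmlcfkberkb" -> "fm" -> "mf" -> "MF"
  "hxzrcqv" -> "hxzrcqv" -> "vqcrzxh" -> "vq" -> "qv" -> "QV"
  "ovdppahozecz" -> "ovdpahozecz" -> "zcezohapdvo" -> "zc" -> "cz" -> "CZ"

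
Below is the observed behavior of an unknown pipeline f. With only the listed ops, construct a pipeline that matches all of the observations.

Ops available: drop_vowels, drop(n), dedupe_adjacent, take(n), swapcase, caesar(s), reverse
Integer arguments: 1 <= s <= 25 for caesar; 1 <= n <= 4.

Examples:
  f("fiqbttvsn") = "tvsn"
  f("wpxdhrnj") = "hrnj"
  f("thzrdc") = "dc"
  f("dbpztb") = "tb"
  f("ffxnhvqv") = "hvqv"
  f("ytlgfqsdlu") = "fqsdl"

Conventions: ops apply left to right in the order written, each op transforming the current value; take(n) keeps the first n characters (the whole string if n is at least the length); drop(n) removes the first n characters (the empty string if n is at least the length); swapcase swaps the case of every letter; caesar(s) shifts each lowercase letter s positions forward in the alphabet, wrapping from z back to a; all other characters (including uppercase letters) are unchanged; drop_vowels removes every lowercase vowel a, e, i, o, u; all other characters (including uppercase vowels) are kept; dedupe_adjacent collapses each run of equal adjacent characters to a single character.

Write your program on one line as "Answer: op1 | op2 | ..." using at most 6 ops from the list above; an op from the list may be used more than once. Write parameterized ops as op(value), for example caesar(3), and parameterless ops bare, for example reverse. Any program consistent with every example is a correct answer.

swapcase | drop(4) | swapcase | drop_vowels | dedupe_adjacent

Check, running the answer program on each example:
  "fiqbttvsn" -> "FIQBTTVSN" -> "TTVSN" -> "ttvsn" -> "ttvsn" -> "tvsn"
  "wpxdhrnj" -> "WPXDHRNJ" -> "HRNJ" -> "hrnj" -> "hrnj" -> "hrnj"
  "thzrdc" -> "THZRDC" -> "DC" -> "dc" -> "dc" -> "dc"
  "dbpztb" -> "DBPZTB" -> "TB" -> "tb" -> "tb" -> "tb"
  "ffxnhvqv" -> "FFXNHVQV" -> "HVQV" -> "hvqv" -> "hvqv" -> "hvqv"
  "ytlgfqsdlu" -> "YTLGFQSDLU" -> "FQSDLU" -> "fqsdlu" -> "fqsdl" -> "fqsdl"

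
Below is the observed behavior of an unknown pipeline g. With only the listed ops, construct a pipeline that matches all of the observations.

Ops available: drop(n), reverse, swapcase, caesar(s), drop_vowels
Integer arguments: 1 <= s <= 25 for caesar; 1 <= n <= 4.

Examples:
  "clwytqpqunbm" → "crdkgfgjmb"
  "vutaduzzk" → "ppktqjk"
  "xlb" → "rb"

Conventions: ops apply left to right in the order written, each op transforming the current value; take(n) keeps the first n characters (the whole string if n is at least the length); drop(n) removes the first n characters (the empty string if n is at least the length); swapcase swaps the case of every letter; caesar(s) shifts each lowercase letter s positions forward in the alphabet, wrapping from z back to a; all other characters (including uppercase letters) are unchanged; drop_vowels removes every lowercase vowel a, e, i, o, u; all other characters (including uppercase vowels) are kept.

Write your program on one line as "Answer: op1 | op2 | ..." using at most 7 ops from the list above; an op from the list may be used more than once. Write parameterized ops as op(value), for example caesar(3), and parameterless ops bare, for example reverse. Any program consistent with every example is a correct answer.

swapcase | drop(1) | swapcase | reverse | caesar(16) | drop_vowels

Check, running the answer program on each example:
  "clwytqpqunbm" -> "CLWYTQPQUNBM" -> "LWYTQPQUNBM" -> "lwytqpqunbm" -> "mbnuqpqtywl" -> "crdkgfgjomb" -> "crdkgfgjmb"
  "vutaduzzk" -> "VUTADUZZK" -> "UTADUZZK" -> "utaduzzk" -> "kzzudatu" -> "appktqjk" -> "ppktqjk"
  "xlb" -> "XLB" -> "LB" -> "lb" -> "bl" -> "rb" -> "rb"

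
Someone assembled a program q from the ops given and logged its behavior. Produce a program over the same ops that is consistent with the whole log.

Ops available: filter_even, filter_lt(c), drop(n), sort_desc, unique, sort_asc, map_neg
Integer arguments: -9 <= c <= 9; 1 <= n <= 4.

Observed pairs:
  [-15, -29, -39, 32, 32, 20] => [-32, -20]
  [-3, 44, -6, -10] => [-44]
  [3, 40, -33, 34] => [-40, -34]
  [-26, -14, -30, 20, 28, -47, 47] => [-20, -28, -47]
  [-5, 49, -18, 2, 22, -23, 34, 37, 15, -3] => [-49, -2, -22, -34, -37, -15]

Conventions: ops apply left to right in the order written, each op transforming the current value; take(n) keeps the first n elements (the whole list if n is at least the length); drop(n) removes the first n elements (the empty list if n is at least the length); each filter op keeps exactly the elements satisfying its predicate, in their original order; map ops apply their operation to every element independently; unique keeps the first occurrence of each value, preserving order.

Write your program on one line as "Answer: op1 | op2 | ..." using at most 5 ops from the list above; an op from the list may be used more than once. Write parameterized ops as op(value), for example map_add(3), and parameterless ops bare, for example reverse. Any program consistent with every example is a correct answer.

unique | drop(1) | map_neg | filter_lt(3)

Check, running the answer program on each example:
  [-15, -29, -39, 32, 32, 20] -> [-15, -29, -39, 32, 20] -> [-29, -39, 32, 20] -> [29, 39, -32, -20] -> [-32, -20]
  [-3, 44, -6, -10] -> [-3, 44, -6, -10] -> [44, -6, -10] -> [-44, 6, 10] -> [-44]
  [3, 40, -33, 34] -> [3, 40, -33, 34] -> [40, -33, 34] -> [-40, 33, -34] -> [-40, -34]
  [-26, -14, -30, 20, 28, -47, 47] -> [-26, -14, -30, 20, 28, -47, 47] -> [-14, -30, 20, 28, -47, 47] -> [14, 30, -20, -28, 47, -47] -> [-20, -28, -47]
  [-5, 49, -18, 2, 22, -23, 34, 37, 15, -3] -> [-5, 49, -18, 2, 22, -23, 34, 37, 15, -3] -> [49, -18, 2, 22, -23, 34, 37, 15, -3] -> [-49, 18, -2, -22, 23, -34, -37, -15, 3] -> [-49, -2, -22, -34, -37, -15]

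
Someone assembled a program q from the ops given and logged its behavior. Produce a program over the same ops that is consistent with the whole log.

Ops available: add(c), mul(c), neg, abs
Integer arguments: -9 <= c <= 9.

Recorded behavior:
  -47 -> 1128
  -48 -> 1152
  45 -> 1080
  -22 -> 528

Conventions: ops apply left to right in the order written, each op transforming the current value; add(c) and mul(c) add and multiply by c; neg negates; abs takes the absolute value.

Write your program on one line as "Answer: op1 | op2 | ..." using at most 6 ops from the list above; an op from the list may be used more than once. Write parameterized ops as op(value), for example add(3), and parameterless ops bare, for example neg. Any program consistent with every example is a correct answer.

neg | abs | mul(3) | neg | mul(-8)

Check, running the answer program on each example:
  -47 -> 47 -> 47 -> 141 -> -141 -> 1128
  -48 -> 48 -> 48 -> 144 -> -144 -> 1152
  45 -> -45 -> 45 -> 135 -> -135 -> 1080
  -22 -> 22 -> 22 -> 66 -> -66 -> 528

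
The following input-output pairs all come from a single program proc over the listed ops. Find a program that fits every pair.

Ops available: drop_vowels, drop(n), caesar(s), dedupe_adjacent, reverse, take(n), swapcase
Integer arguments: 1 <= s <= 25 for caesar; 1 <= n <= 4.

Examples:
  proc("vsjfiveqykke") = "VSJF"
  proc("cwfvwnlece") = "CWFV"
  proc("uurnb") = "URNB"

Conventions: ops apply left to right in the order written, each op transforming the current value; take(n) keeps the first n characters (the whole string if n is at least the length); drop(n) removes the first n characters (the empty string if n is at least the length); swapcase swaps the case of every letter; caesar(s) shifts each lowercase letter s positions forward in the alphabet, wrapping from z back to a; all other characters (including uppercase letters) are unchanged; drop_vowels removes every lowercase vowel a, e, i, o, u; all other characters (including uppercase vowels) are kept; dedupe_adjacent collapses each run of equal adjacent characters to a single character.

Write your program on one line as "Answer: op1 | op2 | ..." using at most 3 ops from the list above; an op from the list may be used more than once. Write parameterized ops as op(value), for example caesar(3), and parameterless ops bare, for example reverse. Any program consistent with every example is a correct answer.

swapcase | dedupe_adjacent | take(4)

Check, running the answer program on each example:
  "vsjfiveqykke" -> "VSJFIVEQYKKE" -> "VSJFIVEQYKE" -> "VSJF"
  "cwfvwnlece" -> "CWFVWNLECE" -> "CWFVWNLECE" -> "CWFV"
  "uurnb" -> "UURNB" -> "URNB" -> "URNB"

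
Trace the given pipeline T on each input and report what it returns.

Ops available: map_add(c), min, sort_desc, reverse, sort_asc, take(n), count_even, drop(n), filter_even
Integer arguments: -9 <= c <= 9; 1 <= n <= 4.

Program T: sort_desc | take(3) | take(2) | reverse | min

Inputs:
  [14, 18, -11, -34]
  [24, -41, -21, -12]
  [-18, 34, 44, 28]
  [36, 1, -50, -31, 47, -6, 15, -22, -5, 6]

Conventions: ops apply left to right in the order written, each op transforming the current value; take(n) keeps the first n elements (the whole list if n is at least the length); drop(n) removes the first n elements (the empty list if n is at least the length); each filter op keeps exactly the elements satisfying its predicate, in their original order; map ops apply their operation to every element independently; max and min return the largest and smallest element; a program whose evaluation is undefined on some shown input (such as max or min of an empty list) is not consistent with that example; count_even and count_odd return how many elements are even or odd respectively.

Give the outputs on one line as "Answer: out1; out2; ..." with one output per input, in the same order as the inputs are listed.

14; -12; 34; 36

Execution, op by op:
  [14, 18, -11, -34] -> [18, 14, -11, -34] -> [18, 14, -11] -> [18, 14] -> [14, 18] -> 14
  [24, -41, -21, -12] -> [24, -12, -21, -41] -> [24, -12, -21] -> [24, -12] -> [-12, 24] -> -12
  [-18, 34, 44, 28] -> [44, 34, 28, -18] -> [44, 34, 28] -> [44, 34] -> [34, 44] -> 34
  [36, 1, -50, -31, 47, -6, 15, -22, -5, 6] -> [47, 36, 15, 6, 1, -5, -6, -22, -31, -50] -> [47, 36, 15] -> [47, 36] -> [36, 47] -> 36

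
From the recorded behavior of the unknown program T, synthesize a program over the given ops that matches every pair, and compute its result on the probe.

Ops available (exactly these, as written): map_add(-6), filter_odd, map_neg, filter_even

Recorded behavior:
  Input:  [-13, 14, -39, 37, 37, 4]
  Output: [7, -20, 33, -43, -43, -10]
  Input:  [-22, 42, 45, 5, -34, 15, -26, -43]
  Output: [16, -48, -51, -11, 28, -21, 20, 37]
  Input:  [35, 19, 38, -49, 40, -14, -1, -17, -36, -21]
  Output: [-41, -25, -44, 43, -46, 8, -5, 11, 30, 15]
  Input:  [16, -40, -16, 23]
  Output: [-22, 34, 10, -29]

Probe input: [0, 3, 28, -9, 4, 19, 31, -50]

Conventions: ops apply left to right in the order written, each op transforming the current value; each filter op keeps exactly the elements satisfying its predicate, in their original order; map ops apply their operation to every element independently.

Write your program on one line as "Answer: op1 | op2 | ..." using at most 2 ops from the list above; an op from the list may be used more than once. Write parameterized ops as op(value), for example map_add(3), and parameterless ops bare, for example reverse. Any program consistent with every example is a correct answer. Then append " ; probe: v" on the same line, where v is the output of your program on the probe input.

map_neg | map_add(-6) ; probe: [-6, -9, -34, 3, -10, -25, -37, 44]

Check, running the answer program on each example:
  [-13, 14, -39, 37, 37, 4] -> [13, -14, 39, -37, -37, -4] -> [7, -20, 33, -43, -43, -10]
  [-22, 42, 45, 5, -34, 15, -26, -43] -> [22, -42, -45, -5, 34, -15, 26, 43] -> [16, -48, -51, -11, 28, -21, 20, 37]
  [35, 19, 38, -49, 40, -14, -1, -17, -36, -21] -> [-35, -19, -38, 49, -40, 14, 1, 17, 36, 21] -> [-41, -25, -44, 43, -46, 8, -5, 11, 30, 15]
  [16, -40, -16, 23] -> [-16, 40, 16, -23] -> [-22, 34, 10, -29]
  probe: [0, 3, 28, -9, 4, 19, 31, -50] -> [0, -3, -28, 9, -4, -19, -31, 50] -> [-6, -9, -34, 3, -10, -25, -37, 44]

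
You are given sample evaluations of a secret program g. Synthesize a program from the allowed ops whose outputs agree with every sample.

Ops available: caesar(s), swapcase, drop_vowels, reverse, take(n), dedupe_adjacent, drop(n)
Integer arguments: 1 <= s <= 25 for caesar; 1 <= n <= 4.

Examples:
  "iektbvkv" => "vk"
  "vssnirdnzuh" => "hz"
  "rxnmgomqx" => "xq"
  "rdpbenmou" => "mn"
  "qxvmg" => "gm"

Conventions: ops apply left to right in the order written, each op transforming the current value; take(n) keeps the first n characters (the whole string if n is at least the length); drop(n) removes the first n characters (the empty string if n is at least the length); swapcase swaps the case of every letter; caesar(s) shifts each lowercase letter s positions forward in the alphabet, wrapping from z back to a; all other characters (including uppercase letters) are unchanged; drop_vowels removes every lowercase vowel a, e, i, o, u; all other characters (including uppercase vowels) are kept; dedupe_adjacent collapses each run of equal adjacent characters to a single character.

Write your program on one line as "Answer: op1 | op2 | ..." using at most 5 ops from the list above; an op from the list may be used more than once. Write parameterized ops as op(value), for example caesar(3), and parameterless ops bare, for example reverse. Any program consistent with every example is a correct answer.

reverse | take(4) | drop_vowels | take(2)

Check, running the answer program on each example:
  "iektbvkv" -> "vkvbtkei" -> "vkvb" -> "vkvb" -> "vk"
  "vssnirdnzuh" -> "huzndrinssv" -> "huzn" -> "hzn" -> "hz"
  "rxnmgomqx" -> "xqmogmnxr" -> "xqmo" -> "xqm" -> "xq"
  "rdpbenmou" -> "uomnebpdr" -> "uomn" -> "mn" -> "mn"
  "qxvmg" -> "gmvxq" -> "gmvx" -> "gmvx" -> "gm"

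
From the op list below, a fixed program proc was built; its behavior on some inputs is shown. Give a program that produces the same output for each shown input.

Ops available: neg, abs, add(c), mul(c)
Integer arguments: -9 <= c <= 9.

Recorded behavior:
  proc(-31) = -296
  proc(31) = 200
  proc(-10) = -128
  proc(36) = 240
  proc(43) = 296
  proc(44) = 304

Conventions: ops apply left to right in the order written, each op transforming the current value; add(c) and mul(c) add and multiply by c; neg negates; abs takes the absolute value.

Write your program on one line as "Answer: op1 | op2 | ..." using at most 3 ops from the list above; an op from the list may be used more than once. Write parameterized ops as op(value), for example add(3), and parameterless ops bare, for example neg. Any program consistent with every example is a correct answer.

add(-8) | add(2) | mul(8)

Check, running the answer program on each example:
  -31 -> -39 -> -37 -> -296
  31 -> 23 -> 25 -> 200
  -10 -> -18 -> -16 -> -128
  36 -> 28 -> 30 -> 240
  43 -> 35 -> 37 -> 296
  44 -> 36 -> 38 -> 304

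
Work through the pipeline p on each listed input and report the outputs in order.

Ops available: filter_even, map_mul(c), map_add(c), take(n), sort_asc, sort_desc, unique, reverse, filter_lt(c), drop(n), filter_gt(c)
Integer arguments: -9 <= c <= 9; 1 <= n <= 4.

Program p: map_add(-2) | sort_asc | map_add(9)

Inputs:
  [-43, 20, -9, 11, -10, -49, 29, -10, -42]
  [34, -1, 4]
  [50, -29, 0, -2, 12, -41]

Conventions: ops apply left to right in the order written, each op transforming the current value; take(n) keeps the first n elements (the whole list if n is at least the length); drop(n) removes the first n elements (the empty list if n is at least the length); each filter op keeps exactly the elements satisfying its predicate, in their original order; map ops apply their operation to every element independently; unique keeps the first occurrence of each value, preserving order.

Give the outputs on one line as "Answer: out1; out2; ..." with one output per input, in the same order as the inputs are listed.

[-42, -36, -35, -3, -3, -2, 18, 27, 36]; [6, 11, 41]; [-34, -22, 5, 7, 19, 57]

Execution, op by op:
  [-43, 20, -9, 11, -10, -49, 29, -10, -42] -> [-45, 18, -11, 9, -12, -51, 27, -12, -44] -> [-51, -45, -44, -12, -12, -11, 9, 18, 27] -> [-42, -36, -35, -3, -3, -2, 18, 27, 36]
  [34, -1, 4] -> [32, -3, 2] -> [-3, 2, 32] -> [6, 11, 41]
  [50, -29, 0, -2, 12, -41] -> [48, -31, -2, -4, 10, -43] -> [-43, -31, -4, -2, 10, 48] -> [-34, -22, 5, 7, 19, 57]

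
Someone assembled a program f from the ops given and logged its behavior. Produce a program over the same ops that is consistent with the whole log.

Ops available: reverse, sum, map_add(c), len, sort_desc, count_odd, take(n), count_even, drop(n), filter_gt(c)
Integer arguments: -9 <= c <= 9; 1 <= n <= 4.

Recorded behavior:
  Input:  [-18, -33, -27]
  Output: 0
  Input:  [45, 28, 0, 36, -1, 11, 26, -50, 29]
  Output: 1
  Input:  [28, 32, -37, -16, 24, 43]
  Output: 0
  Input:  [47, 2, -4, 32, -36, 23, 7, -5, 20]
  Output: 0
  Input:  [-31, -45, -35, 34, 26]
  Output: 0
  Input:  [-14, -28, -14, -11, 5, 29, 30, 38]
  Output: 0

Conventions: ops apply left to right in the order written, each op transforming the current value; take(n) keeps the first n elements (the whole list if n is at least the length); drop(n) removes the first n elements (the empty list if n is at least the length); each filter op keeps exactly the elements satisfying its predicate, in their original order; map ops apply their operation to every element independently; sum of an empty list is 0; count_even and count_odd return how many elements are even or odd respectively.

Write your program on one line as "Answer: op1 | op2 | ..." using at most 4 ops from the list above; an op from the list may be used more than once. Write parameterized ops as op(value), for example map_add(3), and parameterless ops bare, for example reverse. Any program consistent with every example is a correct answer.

drop(4) | filter_gt(8) | drop(2) | count_odd

Check, running the answer program on each example:
  [-18, -33, -27] -> [] -> [] -> [] -> 0
  [45, 28, 0, 36, -1, 11, 26, -50, 29] -> [-1, 11, 26, -50, 29] -> [11, 26, 29] -> [29] -> 1
  [28, 32, -37, -16, 24, 43] -> [24, 43] -> [24, 43] -> [] -> 0
  [47, 2, -4, 32, -36, 23, 7, -5, 20] -> [-36, 23, 7, -5, 20] -> [23, 20] -> [] -> 0
  [-31, -45, -35, 34, 26] -> [26] -> [26] -> [] -> 0
  [-14, -28, -14, -11, 5, 29, 30, 38] -> [5, 29, 30, 38] -> [29, 30, 38] -> [38] -> 0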